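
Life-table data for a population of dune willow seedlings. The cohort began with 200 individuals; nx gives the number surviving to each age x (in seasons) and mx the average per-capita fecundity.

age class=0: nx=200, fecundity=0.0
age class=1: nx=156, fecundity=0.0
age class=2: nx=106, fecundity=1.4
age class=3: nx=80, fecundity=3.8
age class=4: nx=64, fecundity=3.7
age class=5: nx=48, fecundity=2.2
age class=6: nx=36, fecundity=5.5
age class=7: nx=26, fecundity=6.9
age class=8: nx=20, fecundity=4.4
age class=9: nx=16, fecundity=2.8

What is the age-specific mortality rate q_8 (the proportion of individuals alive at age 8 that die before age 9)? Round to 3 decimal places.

0.200

lx = nx/n0 = nx/200: 1, 0.78, 0.53, 0.4, 0.32, 0.24, 0.18, 0.13, 0.1, 0.08
q_8 = (l_8 − l_9) / l_8 = (0.1 − 0.08) / 0.1
     = 0.02 / 0.1 = 0.2 → 0.200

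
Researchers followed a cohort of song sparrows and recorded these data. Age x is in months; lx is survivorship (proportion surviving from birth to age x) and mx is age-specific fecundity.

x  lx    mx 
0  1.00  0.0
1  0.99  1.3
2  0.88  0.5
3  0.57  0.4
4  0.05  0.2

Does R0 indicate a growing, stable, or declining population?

R0 = Σ lx·mx = 0 + 1.287 + 0.44 + 0.228 + 0.01 = 1.965
R0 > 1, so the population is growing.

growing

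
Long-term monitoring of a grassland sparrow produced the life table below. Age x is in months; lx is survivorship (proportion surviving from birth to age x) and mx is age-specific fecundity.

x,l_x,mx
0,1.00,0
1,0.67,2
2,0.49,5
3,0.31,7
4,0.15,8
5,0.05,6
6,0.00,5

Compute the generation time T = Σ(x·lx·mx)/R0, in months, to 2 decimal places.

2.55

lx·mx: 0, 1.34, 2.45, 2.17, 1.2, 0.3, 0 → R0 = 7.46
x·lx·mx: 0, 1.34, 4.9, 6.51, 4.8, 1.5, 0 → Σ = 19.05
T = 19.05 / 7.46 = 2.553619… → 2.55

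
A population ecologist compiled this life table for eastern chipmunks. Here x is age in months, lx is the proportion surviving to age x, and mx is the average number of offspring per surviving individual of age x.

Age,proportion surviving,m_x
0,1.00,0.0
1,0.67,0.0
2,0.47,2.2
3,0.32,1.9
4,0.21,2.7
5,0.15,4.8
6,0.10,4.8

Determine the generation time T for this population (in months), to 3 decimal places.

lx·mx: 0, 0, 1.034, 0.608, 0.567, 0.72, 0.48 → R0 = 3.409
x·lx·mx: 0, 0, 2.068, 1.824, 2.268, 3.6, 2.88 → Σ = 12.64
T = 12.64 / 3.409 = 3.707832… → 3.708

3.708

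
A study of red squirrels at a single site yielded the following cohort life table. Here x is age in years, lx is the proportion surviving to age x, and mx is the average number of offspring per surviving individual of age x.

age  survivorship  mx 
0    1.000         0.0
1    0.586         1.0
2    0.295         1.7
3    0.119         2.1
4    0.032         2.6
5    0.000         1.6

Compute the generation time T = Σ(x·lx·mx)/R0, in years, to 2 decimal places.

lx·mx: 0, 0.586, 0.5015, 0.2499, 0.0832, 0 → R0 = 1.4206
x·lx·mx: 0, 0.586, 1.003, 0.7497, 0.3328, 0 → Σ = 2.6715
T = 2.6715 / 1.4206 = 1.880543… → 1.88

1.88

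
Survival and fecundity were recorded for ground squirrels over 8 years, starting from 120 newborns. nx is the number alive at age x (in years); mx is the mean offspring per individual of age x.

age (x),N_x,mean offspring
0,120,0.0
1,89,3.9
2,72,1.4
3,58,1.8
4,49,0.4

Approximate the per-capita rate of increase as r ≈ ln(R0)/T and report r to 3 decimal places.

lx = nx/n0 = nx/120: 1, 0.74167…, 0.6, 0.48333…, 0.40833…
R0 = Σ lx·mx = 0 + 2.8925… + 0.84 + 0.87… + 0.16333… = 4.765833…
Σ x·lx·mx = 7.835833…; T = 7.835833…/4.765833… = 1.64417…
r ≈ ln(R0)/T = ln(4.765833…)/1.64417… = 0.9497… → 0.950

0.950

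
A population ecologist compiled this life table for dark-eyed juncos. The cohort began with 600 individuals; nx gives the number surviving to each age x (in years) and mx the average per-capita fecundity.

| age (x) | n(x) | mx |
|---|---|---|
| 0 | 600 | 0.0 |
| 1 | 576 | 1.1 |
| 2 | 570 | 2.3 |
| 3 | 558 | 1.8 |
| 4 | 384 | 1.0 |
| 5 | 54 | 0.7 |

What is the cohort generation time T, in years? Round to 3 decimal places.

2.371

lx = nx/n0 = nx/600: 1, 0.96, 0.95, 0.93, 0.64, 0.09
lx·mx: 0, 1.056, 2.185, 1.674, 0.64, 0.063 → R0 = 5.618
x·lx·mx: 0, 1.056, 4.37, 5.022, 2.56, 0.315 → Σ = 13.323
T = 13.323 / 5.618 = 2.371485… → 2.371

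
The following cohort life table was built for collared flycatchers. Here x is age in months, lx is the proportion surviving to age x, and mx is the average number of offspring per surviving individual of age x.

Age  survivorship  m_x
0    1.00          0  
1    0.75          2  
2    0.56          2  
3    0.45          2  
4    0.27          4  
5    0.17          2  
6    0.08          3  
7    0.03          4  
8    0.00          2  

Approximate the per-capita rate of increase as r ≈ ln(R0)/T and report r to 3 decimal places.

R0 = Σ lx·mx = 0 + 1.5 + 1.12 + 0.9 + 1.08 + 0.34 + 0.24 + 0.12 + 0 = 5.3
Σ x·lx·mx = 14.74; T = 14.74/5.3 = 2.78113…
r ≈ ln(R0)/T = ln(5.3)/2.78113… = 0.59965… → 0.600

0.600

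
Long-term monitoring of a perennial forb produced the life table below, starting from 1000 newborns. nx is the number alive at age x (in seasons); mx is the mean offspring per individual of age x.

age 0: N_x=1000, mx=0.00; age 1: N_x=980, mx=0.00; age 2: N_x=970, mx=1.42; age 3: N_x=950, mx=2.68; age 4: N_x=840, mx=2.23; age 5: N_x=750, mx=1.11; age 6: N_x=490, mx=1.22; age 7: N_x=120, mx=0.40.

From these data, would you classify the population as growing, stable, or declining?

lx = nx/n0 = nx/1000: 1, 0.98, 0.97, 0.95, 0.84, 0.75, 0.49, 0.12
R0 = Σ lx·mx = 0 + 0 + 1.3774 + 2.546 + 1.8732 + 0.8325 + 0.5978 + 0.048 = 7.2749
R0 > 1, so the population is growing.

growing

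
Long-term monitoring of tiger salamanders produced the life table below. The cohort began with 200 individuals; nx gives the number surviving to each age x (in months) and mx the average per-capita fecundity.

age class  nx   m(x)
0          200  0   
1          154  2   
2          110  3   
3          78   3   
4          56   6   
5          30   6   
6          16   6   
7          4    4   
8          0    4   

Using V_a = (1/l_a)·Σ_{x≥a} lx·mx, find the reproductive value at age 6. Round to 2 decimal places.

7.00

lx = nx/n0 = nx/200: 1, 0.77, 0.55, 0.39, 0.28, 0.15, 0.08, 0.02, 0
lx·mx for x ≥ 6: 0.48, 0.08, 0 → sum = 0.56
V_6 = 0.56 / l_6 = 0.56 / 0.08 = 7 → 7.00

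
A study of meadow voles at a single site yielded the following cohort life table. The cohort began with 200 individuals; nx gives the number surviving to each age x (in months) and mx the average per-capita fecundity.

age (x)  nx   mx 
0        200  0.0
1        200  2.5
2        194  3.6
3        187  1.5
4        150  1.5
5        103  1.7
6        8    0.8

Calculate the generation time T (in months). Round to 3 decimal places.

lx = nx/n0 = nx/200: 1, 1, 0.97, 0.935, 0.75, 0.515, 0.04
lx·mx: 0, 2.5, 3.492, 1.4025, 1.125, 0.8755, 0.032 → R0 = 9.427
x·lx·mx: 0, 2.5, 6.984, 4.2075, 4.5, 4.3775, 0.192 → Σ = 22.761
T = 22.761 / 9.427 = 2.414448… → 2.414

2.414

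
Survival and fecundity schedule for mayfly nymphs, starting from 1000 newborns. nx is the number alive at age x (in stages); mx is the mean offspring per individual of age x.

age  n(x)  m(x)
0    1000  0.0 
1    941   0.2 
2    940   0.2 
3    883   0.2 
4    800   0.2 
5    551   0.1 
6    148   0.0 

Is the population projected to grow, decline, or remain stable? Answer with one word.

lx = nx/n0 = nx/1000: 1, 0.941, 0.94, 0.883, 0.8, 0.551, 0.148
R0 = Σ lx·mx = 0 + 0.1882 + 0.188 + 0.1766 + 0.16 + 0.0551 + 0 = 0.7679
R0 < 1, so the population is declining.

declining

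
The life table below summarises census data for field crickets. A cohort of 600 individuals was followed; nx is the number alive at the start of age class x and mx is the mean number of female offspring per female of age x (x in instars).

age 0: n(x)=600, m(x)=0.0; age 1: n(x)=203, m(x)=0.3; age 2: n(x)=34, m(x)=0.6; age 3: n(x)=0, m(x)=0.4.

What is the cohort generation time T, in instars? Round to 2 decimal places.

lx = nx/n0 = nx/600: 1, 0.33833…, 0.05667…, 0
lx·mx: 0, 0.1015…, 0.034…, 0 → R0 = 0.1355…
x·lx·mx: 0, 0.1015…, 0.068…, 0 → Σ = 0.1695…
T = 0.1695… / 0.1355… = 1.250923… → 1.25

1.25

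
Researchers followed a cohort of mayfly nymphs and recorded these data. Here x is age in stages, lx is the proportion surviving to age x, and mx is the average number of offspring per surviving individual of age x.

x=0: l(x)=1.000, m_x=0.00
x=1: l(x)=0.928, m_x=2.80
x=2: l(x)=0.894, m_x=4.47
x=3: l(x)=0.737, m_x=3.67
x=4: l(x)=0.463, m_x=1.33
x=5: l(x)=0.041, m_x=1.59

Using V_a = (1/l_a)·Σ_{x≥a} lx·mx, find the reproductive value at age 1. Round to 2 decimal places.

10.75

lx·mx for x ≥ 1: 2.5984, 3.99618, 2.70479, 0.61579, 0.06519 → sum = 9.98035
V_1 = 9.98035 / l_1 = 9.98035 / 0.928 = 10.754688… → 10.75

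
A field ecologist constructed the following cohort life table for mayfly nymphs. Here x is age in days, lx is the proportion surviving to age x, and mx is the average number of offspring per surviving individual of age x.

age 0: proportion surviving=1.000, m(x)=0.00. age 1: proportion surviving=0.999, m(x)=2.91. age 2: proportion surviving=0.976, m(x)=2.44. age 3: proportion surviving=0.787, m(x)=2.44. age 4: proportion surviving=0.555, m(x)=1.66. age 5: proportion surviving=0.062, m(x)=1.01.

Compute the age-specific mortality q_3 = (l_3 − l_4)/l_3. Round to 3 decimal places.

q_3 = (l_3 − l_4) / l_3 = (0.787 − 0.555) / 0.787
     = 0.232 / 0.787 = 0.29479… → 0.295

0.295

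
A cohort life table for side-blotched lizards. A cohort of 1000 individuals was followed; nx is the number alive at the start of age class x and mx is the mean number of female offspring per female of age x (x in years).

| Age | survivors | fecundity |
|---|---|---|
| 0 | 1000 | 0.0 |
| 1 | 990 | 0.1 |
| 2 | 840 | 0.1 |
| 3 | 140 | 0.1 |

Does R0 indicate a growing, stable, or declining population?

declining

lx = nx/n0 = nx/1000: 1, 0.99, 0.84, 0.14
R0 = Σ lx·mx = 0 + 0.099 + 0.084 + 0.014 = 0.197
R0 < 1, so the population is declining.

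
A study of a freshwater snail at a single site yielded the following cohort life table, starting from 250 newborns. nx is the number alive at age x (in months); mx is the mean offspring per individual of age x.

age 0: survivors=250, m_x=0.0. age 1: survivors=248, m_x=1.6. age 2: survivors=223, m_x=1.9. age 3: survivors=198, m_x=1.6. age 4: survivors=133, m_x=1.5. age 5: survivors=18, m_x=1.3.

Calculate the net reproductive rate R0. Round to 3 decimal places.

lx = nx/n0 = nx/250: 1, 0.992, 0.892, 0.792, 0.532, 0.072
lx·mx by age: 0, 1.5872, 1.6948, 1.2672, 0.798, 0.0936
R0 = Σ lx·mx = 5.4408 → 5.441

5.441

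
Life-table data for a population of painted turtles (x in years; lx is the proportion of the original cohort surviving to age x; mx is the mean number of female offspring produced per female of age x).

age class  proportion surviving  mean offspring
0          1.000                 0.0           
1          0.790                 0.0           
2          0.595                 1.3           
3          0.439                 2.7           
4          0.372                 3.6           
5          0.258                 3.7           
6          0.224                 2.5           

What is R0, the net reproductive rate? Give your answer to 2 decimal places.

lx·mx by age: 0, 0, 0.7735, 1.1853, 1.3392, 0.9546, 0.56
R0 = Σ lx·mx = 4.8126 → 4.81

4.81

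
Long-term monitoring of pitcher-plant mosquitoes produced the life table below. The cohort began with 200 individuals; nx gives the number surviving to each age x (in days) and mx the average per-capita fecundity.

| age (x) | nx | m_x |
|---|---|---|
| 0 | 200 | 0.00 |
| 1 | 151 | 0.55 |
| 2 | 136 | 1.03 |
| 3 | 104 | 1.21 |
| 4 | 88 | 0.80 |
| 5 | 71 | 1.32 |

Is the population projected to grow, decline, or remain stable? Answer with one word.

lx = nx/n0 = nx/200: 1, 0.755, 0.68, 0.52, 0.44, 0.355
R0 = Σ lx·mx = 0 + 0.41525 + 0.7004 + 0.6292 + 0.352 + 0.4686 = 2.56545
R0 > 1, so the population is growing.

growing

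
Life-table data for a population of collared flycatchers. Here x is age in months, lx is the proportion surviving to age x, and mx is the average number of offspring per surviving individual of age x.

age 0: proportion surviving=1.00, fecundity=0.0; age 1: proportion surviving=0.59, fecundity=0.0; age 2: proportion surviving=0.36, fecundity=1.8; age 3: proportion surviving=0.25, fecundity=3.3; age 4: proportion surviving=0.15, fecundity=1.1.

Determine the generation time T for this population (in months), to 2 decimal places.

2.71

lx·mx: 0, 0, 0.648, 0.825, 0.165 → R0 = 1.638
x·lx·mx: 0, 0, 1.296, 2.475, 0.66 → Σ = 4.431
T = 4.431 / 1.638 = 2.705128… → 2.71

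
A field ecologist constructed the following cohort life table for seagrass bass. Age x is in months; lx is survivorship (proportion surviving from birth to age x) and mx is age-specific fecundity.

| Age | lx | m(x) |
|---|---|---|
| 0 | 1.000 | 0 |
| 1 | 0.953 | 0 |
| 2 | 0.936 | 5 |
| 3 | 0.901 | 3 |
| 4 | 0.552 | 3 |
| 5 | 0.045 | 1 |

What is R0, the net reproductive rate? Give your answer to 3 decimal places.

9.084

lx·mx by age: 0, 0, 4.68, 2.703, 1.656, 0.045
R0 = Σ lx·mx = 9.084 → 9.084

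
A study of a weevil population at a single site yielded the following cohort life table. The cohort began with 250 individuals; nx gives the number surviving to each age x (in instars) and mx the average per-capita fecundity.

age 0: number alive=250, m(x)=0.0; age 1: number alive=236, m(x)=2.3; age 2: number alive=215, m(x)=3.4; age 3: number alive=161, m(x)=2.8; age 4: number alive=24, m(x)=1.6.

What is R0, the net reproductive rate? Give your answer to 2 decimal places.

7.05

lx = nx/n0 = nx/250: 1, 0.944, 0.86, 0.644, 0.096
lx·mx by age: 0, 2.1712, 2.924, 1.8032, 0.1536
R0 = Σ lx·mx = 7.052 → 7.05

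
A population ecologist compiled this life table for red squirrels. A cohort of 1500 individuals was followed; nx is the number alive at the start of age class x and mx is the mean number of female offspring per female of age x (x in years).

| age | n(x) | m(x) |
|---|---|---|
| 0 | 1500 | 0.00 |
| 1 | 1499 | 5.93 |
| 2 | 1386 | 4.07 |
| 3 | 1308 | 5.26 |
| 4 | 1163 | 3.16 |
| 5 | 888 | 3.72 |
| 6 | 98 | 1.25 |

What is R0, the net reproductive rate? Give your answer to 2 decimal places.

19.01

lx = nx/n0 = nx/1500: 1, 0.99933…, 0.924, 0.872, 0.77533…, 0.592, 0.06533…
lx·mx by age: 0, 5.926047…, 3.76068, 4.58672, 2.450053…, 2.20224, 0.081667…
R0 = Σ lx·mx = 19.007407… → 19.01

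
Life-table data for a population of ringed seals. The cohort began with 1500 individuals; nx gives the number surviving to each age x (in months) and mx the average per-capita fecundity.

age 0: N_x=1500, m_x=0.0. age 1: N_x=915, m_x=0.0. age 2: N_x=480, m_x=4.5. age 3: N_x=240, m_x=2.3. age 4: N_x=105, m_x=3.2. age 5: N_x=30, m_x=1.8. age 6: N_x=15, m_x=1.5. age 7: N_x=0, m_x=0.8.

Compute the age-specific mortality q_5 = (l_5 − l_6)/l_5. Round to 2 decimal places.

0.50

lx = nx/n0 = nx/1500: 1, 0.61, 0.32, 0.16, 0.07, 0.02, 0.01, 0
q_5 = (l_5 − l_6) / l_5 = (0.02 − 0.01) / 0.02
     = 0.01 / 0.02 = 0.5 → 0.50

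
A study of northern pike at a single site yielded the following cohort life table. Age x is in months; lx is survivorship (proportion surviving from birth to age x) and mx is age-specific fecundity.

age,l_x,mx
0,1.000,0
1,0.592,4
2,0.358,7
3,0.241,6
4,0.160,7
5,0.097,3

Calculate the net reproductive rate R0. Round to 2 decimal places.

7.73

lx·mx by age: 0, 2.368, 2.506, 1.446, 1.12, 0.291
R0 = Σ lx·mx = 7.731 → 7.73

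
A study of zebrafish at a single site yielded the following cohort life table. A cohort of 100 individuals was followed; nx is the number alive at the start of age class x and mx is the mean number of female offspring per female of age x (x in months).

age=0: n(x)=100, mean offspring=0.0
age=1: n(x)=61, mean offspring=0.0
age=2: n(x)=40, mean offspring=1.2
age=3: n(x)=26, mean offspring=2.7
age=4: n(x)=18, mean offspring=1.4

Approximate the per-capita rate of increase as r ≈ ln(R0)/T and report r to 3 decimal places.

lx = nx/n0 = nx/100: 1, 0.61, 0.4, 0.26, 0.18
R0 = Σ lx·mx = 0 + 0 + 0.48 + 0.702 + 0.252 = 1.434
Σ x·lx·mx = 4.074; T = 4.074/1.434 = 2.841…
r ≈ ln(R0)/T = ln(1.434)/2.841… = 0.12688… → 0.127

0.127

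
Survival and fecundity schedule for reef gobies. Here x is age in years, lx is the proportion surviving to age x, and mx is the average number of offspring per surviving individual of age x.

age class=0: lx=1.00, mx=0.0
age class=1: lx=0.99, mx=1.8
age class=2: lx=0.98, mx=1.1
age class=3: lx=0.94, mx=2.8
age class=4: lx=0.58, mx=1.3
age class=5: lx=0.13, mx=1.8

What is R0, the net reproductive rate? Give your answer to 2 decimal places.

6.48

lx·mx by age: 0, 1.782, 1.078, 2.632, 0.754, 0.234
R0 = Σ lx·mx = 6.48 → 6.48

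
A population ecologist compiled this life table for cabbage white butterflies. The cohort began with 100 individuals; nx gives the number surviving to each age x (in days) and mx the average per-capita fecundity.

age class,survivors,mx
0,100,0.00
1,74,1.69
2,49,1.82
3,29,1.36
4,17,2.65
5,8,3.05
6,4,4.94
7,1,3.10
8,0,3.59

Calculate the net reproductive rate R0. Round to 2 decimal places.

lx = nx/n0 = nx/100: 1, 0.74, 0.49, 0.29, 0.17, 0.08, 0.04, 0.01, 0
lx·mx by age: 0, 1.2506, 0.8918, 0.3944, 0.4505, 0.244, 0.1976, 0.031, 0
R0 = Σ lx·mx = 3.4599 → 3.46

3.46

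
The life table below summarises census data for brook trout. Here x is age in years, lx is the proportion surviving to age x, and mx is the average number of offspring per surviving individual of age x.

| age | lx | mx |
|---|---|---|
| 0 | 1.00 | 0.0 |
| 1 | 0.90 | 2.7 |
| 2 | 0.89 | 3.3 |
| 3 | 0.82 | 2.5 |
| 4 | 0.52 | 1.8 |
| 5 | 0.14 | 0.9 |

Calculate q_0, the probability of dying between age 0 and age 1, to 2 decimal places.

0.10

q_0 = (l_0 − l_1) / l_0 = (1 − 0.9) / 1
     = 0.1 / 1 = 0.1 → 0.10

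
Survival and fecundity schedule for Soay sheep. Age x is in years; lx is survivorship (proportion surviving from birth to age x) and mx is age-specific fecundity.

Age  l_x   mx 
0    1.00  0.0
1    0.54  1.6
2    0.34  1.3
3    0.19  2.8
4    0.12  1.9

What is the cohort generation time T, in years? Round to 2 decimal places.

lx·mx: 0, 0.864, 0.442, 0.532, 0.228 → R0 = 2.066
x·lx·mx: 0, 0.864, 0.884, 1.596, 0.912 → Σ = 4.256
T = 4.256 / 2.066 = 2.060019… → 2.06

2.06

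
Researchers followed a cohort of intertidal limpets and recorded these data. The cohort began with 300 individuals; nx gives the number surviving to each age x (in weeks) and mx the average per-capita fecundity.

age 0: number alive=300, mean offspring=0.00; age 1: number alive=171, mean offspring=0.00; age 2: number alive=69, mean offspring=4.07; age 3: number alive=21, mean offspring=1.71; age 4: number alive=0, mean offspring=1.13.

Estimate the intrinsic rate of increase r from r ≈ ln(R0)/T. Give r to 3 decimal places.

0.026

lx = nx/n0 = nx/300: 1, 0.57, 0.23, 0.07, 0
R0 = Σ lx·mx = 0 + 0 + 0.9361 + 0.1197 + 0 = 1.0558
Σ x·lx·mx = 2.2313; T = 2.2313/1.0558 = 2.11337…
r ≈ ln(R0)/T = ln(1.0558)/2.11337… = 0.02569… → 0.026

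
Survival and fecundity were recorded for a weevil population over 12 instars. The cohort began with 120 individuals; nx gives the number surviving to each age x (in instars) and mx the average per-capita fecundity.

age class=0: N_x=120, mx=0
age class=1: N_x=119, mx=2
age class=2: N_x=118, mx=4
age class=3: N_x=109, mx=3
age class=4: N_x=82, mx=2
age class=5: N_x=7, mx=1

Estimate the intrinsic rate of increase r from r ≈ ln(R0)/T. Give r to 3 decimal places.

lx = nx/n0 = nx/120: 1, 0.99167…, 0.98333…, 0.90833…, 0.68333…, 0.05833…
R0 = Σ lx·mx = 0 + 1.98333… + 3.93333… + 2.725… + 1.36667… + 0.05833… = 10.066667…
Σ x·lx·mx = 23.783333…; T = 23.783333…/10.066667… = 2.36258…
r ≈ ln(R0)/T = ln(10.066667…)/2.36258… = 0.97742… → 0.977

0.977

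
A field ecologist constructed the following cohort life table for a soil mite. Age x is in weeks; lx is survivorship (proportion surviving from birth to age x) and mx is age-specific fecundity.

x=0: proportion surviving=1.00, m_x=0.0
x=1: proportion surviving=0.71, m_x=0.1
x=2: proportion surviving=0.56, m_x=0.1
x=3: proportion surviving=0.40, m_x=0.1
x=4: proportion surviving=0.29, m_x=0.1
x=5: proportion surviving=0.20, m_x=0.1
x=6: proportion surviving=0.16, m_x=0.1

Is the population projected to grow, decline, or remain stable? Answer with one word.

declining

R0 = Σ lx·mx = 0 + 0.071 + 0.056 + 0.04 + 0.029 + 0.02 + 0.016 = 0.232
R0 < 1, so the population is declining.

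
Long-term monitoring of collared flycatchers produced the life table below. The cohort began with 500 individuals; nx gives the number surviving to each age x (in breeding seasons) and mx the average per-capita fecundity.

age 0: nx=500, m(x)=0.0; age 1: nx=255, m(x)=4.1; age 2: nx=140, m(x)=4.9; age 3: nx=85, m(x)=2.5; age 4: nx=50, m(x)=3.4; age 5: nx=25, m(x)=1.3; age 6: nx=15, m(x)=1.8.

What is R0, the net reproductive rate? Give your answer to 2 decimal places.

lx = nx/n0 = nx/500: 1, 0.51, 0.28, 0.17, 0.1, 0.05, 0.03
lx·mx by age: 0, 2.091, 1.372, 0.425, 0.34, 0.065, 0.054
R0 = Σ lx·mx = 4.347 → 4.35

4.35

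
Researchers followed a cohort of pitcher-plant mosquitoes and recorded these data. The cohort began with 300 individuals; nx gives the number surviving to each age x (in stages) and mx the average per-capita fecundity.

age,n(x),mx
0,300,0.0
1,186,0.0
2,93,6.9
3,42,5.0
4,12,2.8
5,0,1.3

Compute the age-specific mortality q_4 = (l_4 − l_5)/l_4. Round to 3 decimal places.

lx = nx/n0 = nx/300: 1, 0.62, 0.31, 0.14, 0.04, 0
q_4 = (l_4 − l_5) / l_4 = (0.04 − 0) / 0.04
     = 0.04 / 0.04 = 1 → 1.000

1.000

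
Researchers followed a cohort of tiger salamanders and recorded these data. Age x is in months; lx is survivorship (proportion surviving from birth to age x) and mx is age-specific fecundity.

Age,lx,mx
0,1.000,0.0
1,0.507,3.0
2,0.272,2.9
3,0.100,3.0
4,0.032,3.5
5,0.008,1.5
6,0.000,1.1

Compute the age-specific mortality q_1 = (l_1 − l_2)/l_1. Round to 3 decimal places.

q_1 = (l_1 − l_2) / l_1 = (0.507 − 0.272) / 0.507
     = 0.235 / 0.507 = 0.463511… → 0.464

0.464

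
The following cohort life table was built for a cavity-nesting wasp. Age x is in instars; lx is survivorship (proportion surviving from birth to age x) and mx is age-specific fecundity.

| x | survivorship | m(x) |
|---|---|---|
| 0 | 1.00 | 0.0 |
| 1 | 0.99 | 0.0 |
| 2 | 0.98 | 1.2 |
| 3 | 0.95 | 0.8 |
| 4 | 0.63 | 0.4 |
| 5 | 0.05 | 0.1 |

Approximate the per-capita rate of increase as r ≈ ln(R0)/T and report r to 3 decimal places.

0.304

R0 = Σ lx·mx = 0 + 0 + 1.176 + 0.76 + 0.252 + 0.005 = 2.193
Σ x·lx·mx = 5.665; T = 5.665/2.193 = 2.58322…
r ≈ ln(R0)/T = ln(2.193)/2.58322… = 0.30399… → 0.304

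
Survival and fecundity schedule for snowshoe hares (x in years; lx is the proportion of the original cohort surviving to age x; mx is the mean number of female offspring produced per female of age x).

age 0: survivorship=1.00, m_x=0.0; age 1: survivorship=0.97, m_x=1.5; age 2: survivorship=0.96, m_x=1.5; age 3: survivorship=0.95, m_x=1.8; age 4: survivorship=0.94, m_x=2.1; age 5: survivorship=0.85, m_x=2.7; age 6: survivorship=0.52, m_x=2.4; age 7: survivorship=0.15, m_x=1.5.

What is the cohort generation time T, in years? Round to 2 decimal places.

3.66

lx·mx: 0, 1.455, 1.44, 1.71, 1.974, 2.295, 1.248, 0.225 → R0 = 10.347
x·lx·mx: 0, 1.455, 2.88, 5.13, 7.896, 11.475, 7.488, 1.575 → Σ = 37.899
T = 37.899 / 10.347 = 3.662801… → 3.66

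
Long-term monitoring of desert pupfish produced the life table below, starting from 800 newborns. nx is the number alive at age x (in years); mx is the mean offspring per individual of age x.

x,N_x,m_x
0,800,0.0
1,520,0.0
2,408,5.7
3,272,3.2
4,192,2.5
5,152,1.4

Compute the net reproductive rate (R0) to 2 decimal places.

lx = nx/n0 = nx/800: 1, 0.65, 0.51, 0.34, 0.24, 0.19
lx·mx by age: 0, 0, 2.907, 1.088, 0.6, 0.266
R0 = Σ lx·mx = 4.861 → 4.86

4.86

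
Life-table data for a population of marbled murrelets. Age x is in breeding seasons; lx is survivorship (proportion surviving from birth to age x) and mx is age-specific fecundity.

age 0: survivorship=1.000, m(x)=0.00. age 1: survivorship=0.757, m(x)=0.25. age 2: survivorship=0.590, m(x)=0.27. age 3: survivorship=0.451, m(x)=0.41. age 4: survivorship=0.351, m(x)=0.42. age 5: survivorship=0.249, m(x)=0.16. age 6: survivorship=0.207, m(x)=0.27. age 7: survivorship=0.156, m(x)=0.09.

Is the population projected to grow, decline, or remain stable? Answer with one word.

R0 = Σ lx·mx = 0 + 0.18925 + 0.1593 + 0.18491 + 0.14742 + 0.03984 + 0.05589 + 0.01404 = 0.79065
R0 < 1, so the population is declining.

declining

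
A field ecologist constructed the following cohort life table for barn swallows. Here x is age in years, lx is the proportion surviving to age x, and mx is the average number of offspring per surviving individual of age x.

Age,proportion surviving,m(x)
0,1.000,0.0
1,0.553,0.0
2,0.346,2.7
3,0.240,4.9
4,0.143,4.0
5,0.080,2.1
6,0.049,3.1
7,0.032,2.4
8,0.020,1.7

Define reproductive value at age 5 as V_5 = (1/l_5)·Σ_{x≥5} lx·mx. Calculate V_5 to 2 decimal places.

5.38

lx·mx for x ≥ 5: 0.168, 0.1519, 0.0768, 0.034 → sum = 0.4307
V_5 = 0.4307 / l_5 = 0.4307 / 0.08 = 5.38375 → 5.38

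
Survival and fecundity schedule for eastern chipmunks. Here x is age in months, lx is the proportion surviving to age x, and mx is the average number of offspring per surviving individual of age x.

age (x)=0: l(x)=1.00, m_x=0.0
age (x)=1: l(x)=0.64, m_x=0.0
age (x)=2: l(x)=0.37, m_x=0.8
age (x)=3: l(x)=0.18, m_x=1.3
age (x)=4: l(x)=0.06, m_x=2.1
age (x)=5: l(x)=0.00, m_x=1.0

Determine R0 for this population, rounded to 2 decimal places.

0.66

lx·mx by age: 0, 0, 0.296, 0.234, 0.126, 0
R0 = Σ lx·mx = 0.656 → 0.66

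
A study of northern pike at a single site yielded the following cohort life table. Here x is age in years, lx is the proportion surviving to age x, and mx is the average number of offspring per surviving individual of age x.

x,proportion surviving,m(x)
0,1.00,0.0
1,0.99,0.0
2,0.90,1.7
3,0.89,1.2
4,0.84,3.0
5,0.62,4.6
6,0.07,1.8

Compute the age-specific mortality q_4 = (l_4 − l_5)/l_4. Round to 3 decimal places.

q_4 = (l_4 − l_5) / l_4 = (0.84 − 0.62) / 0.84
     = 0.22 / 0.84 = 0.261905… → 0.262

0.262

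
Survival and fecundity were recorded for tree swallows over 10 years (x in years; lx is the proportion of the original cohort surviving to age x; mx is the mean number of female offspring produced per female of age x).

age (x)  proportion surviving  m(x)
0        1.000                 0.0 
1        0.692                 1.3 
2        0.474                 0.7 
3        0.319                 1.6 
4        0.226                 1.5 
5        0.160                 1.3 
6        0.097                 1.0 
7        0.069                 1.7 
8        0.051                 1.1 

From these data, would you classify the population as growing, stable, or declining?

growing

R0 = Σ lx·mx = 0 + 0.8996 + 0.3318 + 0.5104 + 0.339 + 0.208 + 0.097 + 0.1173 + 0.0561 = 2.5592
R0 > 1, so the population is growing.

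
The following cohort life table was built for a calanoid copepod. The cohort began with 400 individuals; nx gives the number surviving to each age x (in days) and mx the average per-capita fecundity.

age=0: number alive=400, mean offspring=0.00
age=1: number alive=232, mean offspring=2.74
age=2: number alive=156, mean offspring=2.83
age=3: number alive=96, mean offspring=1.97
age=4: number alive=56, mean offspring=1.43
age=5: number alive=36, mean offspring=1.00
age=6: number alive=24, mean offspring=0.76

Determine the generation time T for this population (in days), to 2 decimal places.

lx = nx/n0 = nx/400: 1, 0.58, 0.39, 0.24, 0.14, 0.09, 0.06
lx·mx: 0, 1.5892, 1.1037, 0.4728, 0.2002, 0.09, 0.0456 → R0 = 3.5015
x·lx·mx: 0, 1.5892, 2.2074, 1.4184, 0.8008, 0.45, 0.2736 → Σ = 6.7394
T = 6.7394 / 3.5015 = 1.924718… → 1.92

1.92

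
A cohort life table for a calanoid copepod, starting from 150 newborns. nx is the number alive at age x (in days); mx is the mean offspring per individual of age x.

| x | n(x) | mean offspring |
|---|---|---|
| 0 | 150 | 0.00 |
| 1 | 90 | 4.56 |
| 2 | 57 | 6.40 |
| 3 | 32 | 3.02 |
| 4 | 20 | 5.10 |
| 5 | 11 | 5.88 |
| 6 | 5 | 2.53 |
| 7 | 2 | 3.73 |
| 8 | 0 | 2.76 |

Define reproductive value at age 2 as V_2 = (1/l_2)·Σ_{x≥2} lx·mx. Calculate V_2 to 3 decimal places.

lx = nx/n0 = nx/150: 1, 0.6, 0.38, 0.21333…, 0.13333…, 0.07333…, 0.03333…, 0.01333…, 0
lx·mx for x ≥ 2: 2.432, 0.644267…, 0.68…, 0.4312…, 0.084333…, 0.049733…, 0 → sum = 4.321533…
V_2 = 4.321533… / l_2 = 4.321533… / 0.38 = 11.372456… → 11.372

11.372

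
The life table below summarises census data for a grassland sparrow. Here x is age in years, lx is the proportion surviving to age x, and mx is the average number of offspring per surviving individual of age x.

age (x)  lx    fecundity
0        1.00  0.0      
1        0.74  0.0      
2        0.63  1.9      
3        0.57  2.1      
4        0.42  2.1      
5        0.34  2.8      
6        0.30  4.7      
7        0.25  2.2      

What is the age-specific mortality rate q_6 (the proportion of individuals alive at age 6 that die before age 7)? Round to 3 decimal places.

q_6 = (l_6 − l_7) / l_6 = (0.3 − 0.25) / 0.3
     = 0.05 / 0.3 = 0.166667… → 0.167

0.167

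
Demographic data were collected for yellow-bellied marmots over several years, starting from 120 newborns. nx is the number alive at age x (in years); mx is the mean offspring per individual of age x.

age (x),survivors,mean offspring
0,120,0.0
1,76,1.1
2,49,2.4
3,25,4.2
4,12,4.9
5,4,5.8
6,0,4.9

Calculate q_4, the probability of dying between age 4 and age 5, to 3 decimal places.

0.667

lx = nx/n0 = nx/120: 1, 0.63333…, 0.40833…, 0.20833…, 0.1, 0.03333…, 0
q_4 = (l_4 − l_5) / l_4 = (0.1 − 0.033333…) / 0.1
     = 0.066667… / 0.1 = 0.666667… → 0.667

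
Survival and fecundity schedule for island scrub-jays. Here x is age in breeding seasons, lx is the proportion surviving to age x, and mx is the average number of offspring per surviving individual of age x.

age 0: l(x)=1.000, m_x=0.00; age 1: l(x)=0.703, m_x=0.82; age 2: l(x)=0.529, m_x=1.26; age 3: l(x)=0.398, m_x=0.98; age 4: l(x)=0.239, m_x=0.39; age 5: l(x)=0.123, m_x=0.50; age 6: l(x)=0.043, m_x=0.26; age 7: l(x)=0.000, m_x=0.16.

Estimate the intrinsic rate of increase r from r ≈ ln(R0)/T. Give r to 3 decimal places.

R0 = Σ lx·mx = 0 + 0.57646 + 0.66654 + 0.39004 + 0.09321 + 0.0615 + 0.01118 + 0 = 1.79893
Σ x·lx·mx = 3.82708; T = 3.82708/1.79893 = 2.12742…
r ≈ ln(R0)/T = ln(1.79893)/2.12742… = 0.27601… → 0.276

0.276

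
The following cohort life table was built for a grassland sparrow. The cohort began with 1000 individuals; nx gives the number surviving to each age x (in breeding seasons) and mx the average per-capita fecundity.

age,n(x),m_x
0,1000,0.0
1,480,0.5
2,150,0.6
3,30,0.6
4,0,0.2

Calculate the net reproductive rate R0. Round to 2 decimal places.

0.35

lx = nx/n0 = nx/1000: 1, 0.48, 0.15, 0.03, 0
lx·mx by age: 0, 0.24, 0.09, 0.018, 0
R0 = Σ lx·mx = 0.348 → 0.35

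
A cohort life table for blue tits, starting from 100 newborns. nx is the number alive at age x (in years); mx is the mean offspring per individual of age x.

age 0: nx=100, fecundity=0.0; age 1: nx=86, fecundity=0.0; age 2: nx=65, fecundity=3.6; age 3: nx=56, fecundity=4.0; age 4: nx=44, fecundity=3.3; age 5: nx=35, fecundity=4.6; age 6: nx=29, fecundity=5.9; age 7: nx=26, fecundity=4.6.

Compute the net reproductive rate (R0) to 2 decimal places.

lx = nx/n0 = nx/100: 1, 0.86, 0.65, 0.56, 0.44, 0.35, 0.29, 0.26
lx·mx by age: 0, 0, 2.34, 2.24, 1.452, 1.61, 1.711, 1.196
R0 = Σ lx·mx = 10.549 → 10.55

10.55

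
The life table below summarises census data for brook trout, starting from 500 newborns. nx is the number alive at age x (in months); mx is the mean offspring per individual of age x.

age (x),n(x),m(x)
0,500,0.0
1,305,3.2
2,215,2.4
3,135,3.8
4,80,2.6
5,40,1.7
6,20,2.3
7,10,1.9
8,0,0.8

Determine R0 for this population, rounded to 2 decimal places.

4.69

lx = nx/n0 = nx/500: 1, 0.61, 0.43, 0.27, 0.16, 0.08, 0.04, 0.02, 0
lx·mx by age: 0, 1.952, 1.032, 1.026, 0.416, 0.136, 0.092, 0.038, 0
R0 = Σ lx·mx = 4.692 → 4.69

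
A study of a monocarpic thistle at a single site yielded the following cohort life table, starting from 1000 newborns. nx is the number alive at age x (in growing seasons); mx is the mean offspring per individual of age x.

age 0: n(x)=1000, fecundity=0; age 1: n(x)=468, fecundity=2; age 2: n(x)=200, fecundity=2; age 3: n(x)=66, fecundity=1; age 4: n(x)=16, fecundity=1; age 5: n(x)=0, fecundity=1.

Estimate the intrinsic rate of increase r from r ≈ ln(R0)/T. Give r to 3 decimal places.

0.248

lx = nx/n0 = nx/1000: 1, 0.468, 0.2, 0.066, 0.016, 0
R0 = Σ lx·mx = 0 + 0.936 + 0.4 + 0.066 + 0.016 + 0 = 1.418
Σ x·lx·mx = 1.998; T = 1.998/1.418 = 1.40903…
r ≈ ln(R0)/T = ln(1.418)/1.40903… = 0.24786… → 0.248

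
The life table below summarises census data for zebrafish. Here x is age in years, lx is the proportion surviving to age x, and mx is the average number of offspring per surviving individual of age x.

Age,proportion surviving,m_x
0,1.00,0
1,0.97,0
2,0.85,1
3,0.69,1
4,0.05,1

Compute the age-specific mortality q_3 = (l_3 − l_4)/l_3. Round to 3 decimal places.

0.928

q_3 = (l_3 − l_4) / l_3 = (0.69 − 0.05) / 0.69
     = 0.64 / 0.69 = 0.927536… → 0.928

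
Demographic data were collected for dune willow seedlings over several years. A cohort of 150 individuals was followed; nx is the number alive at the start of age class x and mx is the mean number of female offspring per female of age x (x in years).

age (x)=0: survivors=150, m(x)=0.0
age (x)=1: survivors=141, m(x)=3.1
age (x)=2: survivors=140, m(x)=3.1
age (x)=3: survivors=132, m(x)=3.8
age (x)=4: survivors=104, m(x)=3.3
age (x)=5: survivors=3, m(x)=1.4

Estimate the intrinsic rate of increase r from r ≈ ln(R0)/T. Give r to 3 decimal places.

lx = nx/n0 = nx/150: 1, 0.94, 0.93333…, 0.88, 0.69333…, 0.02
R0 = Σ lx·mx = 0 + 2.914 + 2.89333… + 3.344 + 2.288… + 0.028 = 11.467333…
Σ x·lx·mx = 28.024667…; T = 28.024667…/11.467333… = 2.44387…
r ≈ ln(R0)/T = ln(11.467333…)/2.44387… = 0.99821… → 0.998

0.998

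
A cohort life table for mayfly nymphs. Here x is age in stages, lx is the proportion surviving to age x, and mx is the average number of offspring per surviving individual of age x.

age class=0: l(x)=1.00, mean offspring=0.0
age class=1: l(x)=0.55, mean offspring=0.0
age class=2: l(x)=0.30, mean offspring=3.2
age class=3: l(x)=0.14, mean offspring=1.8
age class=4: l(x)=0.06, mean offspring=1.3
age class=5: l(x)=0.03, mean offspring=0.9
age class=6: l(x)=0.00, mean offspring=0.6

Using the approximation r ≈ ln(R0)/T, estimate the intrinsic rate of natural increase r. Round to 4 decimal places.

R0 = Σ lx·mx = 0 + 0 + 0.96 + 0.252 + 0.078 + 0.027 + 0 = 1.317
Σ x·lx·mx = 3.123; T = 3.123/1.317 = 2.3713…
r ≈ ln(R0)/T = ln(1.317)/2.3713… = 0.116121… → 0.1161

0.1161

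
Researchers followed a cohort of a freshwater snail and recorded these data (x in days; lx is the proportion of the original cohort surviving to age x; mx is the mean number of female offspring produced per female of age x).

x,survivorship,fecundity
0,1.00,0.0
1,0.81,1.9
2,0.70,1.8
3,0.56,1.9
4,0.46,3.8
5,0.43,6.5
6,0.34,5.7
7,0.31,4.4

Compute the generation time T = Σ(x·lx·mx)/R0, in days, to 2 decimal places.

lx·mx: 0, 1.539, 1.26, 1.064, 1.748, 2.795, 1.938, 1.364 → R0 = 11.708
x·lx·mx: 0, 1.539, 2.52, 3.192, 6.992, 13.975, 11.628, 9.548 → Σ = 49.394
T = 49.394 / 11.708 = 4.218825… → 4.22

4.22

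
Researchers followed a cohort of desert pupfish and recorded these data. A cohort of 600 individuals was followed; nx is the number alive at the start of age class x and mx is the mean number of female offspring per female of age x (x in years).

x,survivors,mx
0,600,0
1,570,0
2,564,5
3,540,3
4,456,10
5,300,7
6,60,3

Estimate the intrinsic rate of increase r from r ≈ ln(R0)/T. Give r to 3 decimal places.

lx = nx/n0 = nx/600: 1, 0.95, 0.94, 0.9, 0.76, 0.5, 0.1
R0 = Σ lx·mx = 0 + 0 + 4.7 + 2.7 + 7.6 + 3.5 + 0.3 = 18.8
Σ x·lx·mx = 67.2; T = 67.2/18.8 = 3.57447…
r ≈ ln(R0)/T = ln(18.8)/3.57447… = 0.82078… → 0.821

0.821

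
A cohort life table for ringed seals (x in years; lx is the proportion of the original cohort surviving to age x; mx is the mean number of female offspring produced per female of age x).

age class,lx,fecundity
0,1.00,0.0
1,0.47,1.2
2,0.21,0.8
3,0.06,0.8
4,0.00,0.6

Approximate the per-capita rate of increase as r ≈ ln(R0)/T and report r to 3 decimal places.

R0 = Σ lx·mx = 0 + 0.564 + 0.168 + 0.048 + 0 = 0.78
Σ x·lx·mx = 1.044; T = 1.044/0.78 = 1.33846…
r ≈ ln(R0)/T = ln(0.78)/1.33846… = -0.18563… → -0.186

-0.186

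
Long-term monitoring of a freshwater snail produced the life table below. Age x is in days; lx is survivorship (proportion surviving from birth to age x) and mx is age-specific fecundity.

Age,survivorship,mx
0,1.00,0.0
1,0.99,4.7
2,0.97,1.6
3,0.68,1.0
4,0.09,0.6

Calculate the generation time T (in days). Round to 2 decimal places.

1.44

lx·mx: 0, 4.653, 1.552, 0.68, 0.054 → R0 = 6.939
x·lx·mx: 0, 4.653, 3.104, 2.04, 0.216 → Σ = 10.013
T = 10.013 / 6.939 = 1.443003… → 1.44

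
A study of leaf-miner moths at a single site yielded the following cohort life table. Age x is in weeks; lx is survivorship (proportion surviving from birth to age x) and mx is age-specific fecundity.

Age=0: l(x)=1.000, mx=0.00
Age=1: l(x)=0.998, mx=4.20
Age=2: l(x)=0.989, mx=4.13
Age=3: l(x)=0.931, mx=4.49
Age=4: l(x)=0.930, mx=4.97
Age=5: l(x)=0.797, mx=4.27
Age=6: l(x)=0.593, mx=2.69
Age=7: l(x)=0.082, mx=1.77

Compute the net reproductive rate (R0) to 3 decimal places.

22.222

lx·mx by age: 0, 4.1916, 4.08457, 4.18019, 4.6221, 3.40319, 1.59517, 0.14514
R0 = Σ lx·mx = 22.22196 → 22.222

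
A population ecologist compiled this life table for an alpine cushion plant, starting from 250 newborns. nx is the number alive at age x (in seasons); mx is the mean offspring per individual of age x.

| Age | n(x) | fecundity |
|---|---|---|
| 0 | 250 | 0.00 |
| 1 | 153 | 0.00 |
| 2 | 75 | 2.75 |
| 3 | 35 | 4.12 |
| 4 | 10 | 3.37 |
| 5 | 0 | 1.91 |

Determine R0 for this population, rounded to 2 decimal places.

lx = nx/n0 = nx/250: 1, 0.612, 0.3, 0.14, 0.04, 0
lx·mx by age: 0, 0, 0.825, 0.5768, 0.1348, 0
R0 = Σ lx·mx = 1.5366 → 1.54

1.54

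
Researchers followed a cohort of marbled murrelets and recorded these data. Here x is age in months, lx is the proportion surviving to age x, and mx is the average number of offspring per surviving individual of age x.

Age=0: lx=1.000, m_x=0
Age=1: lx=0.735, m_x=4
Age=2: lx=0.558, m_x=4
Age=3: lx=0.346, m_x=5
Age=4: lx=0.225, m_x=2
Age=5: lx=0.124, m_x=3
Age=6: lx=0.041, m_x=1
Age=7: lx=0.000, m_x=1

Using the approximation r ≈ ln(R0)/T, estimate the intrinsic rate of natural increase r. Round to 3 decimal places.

R0 = Σ lx·mx = 0 + 2.94 + 2.232 + 1.73 + 0.45 + 0.372 + 0.041 + 0 = 7.765
Σ x·lx·mx = 16.5; T = 16.5/7.765 = 2.12492…
r ≈ ln(R0)/T = ln(7.765)/2.12492… = 0.96457… → 0.965

0.965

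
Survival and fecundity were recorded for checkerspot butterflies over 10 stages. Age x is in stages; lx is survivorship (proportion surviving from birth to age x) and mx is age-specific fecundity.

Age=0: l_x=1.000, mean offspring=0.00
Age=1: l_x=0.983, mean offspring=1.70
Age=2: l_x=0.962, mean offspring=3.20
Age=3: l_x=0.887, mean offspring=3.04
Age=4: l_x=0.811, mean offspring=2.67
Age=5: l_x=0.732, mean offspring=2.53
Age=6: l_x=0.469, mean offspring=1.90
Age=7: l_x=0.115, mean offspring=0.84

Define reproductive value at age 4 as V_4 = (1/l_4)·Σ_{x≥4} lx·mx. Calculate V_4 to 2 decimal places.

lx·mx for x ≥ 4: 2.16537, 1.85196, 0.8911, 0.0966 → sum = 5.00503
V_4 = 5.00503 / l_4 = 5.00503 / 0.811 = 6.17143… → 6.17

6.17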